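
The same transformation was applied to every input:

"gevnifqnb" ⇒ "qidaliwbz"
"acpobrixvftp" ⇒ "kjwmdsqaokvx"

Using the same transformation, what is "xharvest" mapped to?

The pattern: move the first 2 characters to the end (rotate left by 2), then shift every letter 5 places backward in the alphabet (wrapping around).
For "xharvest", step one produces "arvestxh"; step two turns that into "vmqznosc".

vmqznosc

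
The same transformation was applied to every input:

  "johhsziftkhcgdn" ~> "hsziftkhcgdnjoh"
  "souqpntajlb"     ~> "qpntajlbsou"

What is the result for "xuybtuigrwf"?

The pattern: move the first 3 characters to the end (rotate left by 3).
Applying that to "xuybtuigrwf" gives "btuigrwfxuy".

btuigrwfxuy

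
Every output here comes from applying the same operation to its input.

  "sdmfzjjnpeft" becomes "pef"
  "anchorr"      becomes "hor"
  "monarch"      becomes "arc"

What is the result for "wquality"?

Looking at the pairs, the operation is to delete the last character, then keep only the last 3 characters.
Doing the same to "wquality": "lit".

lit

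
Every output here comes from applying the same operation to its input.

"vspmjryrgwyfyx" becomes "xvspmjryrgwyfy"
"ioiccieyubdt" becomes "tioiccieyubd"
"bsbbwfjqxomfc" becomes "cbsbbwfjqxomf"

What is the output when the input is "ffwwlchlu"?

uffwwlchl

In each case the input is transformed by: move the last character to the front.
On "ffwwlchlu" that produces "uffwwlchl".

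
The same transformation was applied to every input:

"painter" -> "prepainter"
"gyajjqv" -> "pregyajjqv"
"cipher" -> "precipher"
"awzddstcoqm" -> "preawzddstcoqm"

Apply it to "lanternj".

prelanternj

The transformation: prepend "pre".
Applying that to "lanternj" gives "prelanternj".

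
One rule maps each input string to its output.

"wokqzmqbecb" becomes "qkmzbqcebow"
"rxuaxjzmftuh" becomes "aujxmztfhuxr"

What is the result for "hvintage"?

In each case the input is transformed by: swap each adjacent pair of characters (1↔2, 3↔4, ...), then move the first 2 characters to the end (rotate left by 2).
For "hvintage", step one produces "vhniateg"; step two turns that into "niategvh".
(Check on "rxuaxjzmftuh": → "xraujxmztfhu" → "aujxmztfhuxr" ✓)

niategvh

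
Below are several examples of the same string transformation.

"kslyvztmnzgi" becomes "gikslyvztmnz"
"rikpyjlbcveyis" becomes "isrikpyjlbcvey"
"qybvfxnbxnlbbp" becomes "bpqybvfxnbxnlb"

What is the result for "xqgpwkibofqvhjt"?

jtxqgpwkibofqvh

In each case the input is transformed by: move the last 2 characters to the front (rotate right by 2).
Applying that to "xqgpwkibofqvhjt" gives "jtxqgpwkibofqvh".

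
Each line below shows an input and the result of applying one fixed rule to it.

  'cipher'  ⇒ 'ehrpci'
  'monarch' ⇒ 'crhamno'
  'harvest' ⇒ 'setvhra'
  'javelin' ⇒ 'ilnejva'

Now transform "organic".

incaogr

The rule is to move the last 2 characters to the front (rotate right by 2), then take characters alternately from the front and the back (1st, last, 2nd, 2nd-last, ...).
Working it through for "organic": intermediate "icorgan", final "incaogr".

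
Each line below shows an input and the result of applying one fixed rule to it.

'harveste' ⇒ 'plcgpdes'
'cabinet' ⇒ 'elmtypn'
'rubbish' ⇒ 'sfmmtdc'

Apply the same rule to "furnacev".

The rule is to shift every letter 11 places forward in the alphabet (wrapping around), then swap the first and last characters.
Applying that to "furnacev" gives "gfcylnpq".
(Check on "harveste": → "slcgpdep" → "plcgpdes" ✓)

gfcylnpq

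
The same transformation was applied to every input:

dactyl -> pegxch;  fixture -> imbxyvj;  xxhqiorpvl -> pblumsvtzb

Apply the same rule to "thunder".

vlyrhix

What's happening: shift every letter 4 places forward in the alphabet (wrapping around), then swap the first and last characters.
Doing the same to "thunder": "vlyrhix".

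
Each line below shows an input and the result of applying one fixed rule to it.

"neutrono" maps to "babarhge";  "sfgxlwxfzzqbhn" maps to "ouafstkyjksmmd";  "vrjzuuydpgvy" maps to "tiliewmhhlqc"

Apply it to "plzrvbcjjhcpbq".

Rule — move the last 3 characters to the front (rotate right by 3), then shift every letter 13 places forward in the alphabet (wrapping around) — i.e. ROT13.
Starting from "plzrvbcjjhcpbq": after the first operation, "pbqplzrvbcjjhc"; after the second, "codcymeiopwwup".

codcymeiopwwup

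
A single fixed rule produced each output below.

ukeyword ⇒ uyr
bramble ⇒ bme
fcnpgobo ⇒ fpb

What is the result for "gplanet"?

The transformation: keep one character in every 3, starting at position 1 (positions 1st, 4th, 7th, ...).
For "gplanet" the result is "gat".

gat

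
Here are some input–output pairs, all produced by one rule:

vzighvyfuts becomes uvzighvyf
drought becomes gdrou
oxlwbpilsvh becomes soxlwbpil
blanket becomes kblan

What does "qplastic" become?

Looking at the pairs, the operation is to delete the last 2 characters, then move the last character to the front.
"qplastic" → "qplast" → "tqplas".

tqplas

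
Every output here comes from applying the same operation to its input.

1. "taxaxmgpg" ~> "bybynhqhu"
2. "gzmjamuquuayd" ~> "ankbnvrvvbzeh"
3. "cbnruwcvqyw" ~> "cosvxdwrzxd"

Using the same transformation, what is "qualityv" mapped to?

Looking at the pairs, the operation is to move the first character to the end, then shift every letter 1 place forward in the alphabet (wrapping around).
Working it through for "qualityv": intermediate "ualityvq", final "vbmjuzwr".

vbmjuzwr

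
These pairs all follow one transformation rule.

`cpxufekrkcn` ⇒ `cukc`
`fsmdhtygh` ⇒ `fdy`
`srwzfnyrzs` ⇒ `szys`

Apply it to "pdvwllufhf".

pwuf

Looking at the pairs, the operation is to keep one character in every 3, starting at position 1 (positions 1st, 4th, 7th, ...).
Applying that to "pdvwllufhf" gives "pwuf".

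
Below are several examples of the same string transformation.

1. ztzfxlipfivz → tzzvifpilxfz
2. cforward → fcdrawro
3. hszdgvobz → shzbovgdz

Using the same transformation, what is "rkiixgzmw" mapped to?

krwmzgxii

In each case the input is transformed by: reverse the string, then move the last 2 characters to the front (rotate right by 2).
On "rkiixgzmw": the first step gives "wmzgxiikr", and the second then gives "krwmzgxii".
(Check on "cforward": → "drawrofc" → "fcdrawro" ✓)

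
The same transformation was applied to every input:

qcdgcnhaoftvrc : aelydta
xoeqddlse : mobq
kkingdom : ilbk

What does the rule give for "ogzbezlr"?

The rule is to shift every letter 2 places backward in the alphabet (wrapping around), then keep every other character starting from the second (positions 2nd, 4th, 6th, ...).
Starting from "ogzbezlr": after the first operation, "mexzcxjp"; after the second, "ezxp".
(Check on "qcdgcnhaoftvrc": → "oabealfymdrtpa" → "aelydta" ✓)

ezxp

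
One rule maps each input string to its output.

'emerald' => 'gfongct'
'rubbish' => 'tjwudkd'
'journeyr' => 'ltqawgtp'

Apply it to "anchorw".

Looking at the pairs, the operation is to take characters alternately from the front and the back (1st, last, 2nd, 2nd-last, ...), then shift every letter 2 places forward in the alphabet (wrapping around).
Starting from "anchorw": after the first operation, "awnrcoh"; after the second, "cypteqj".

cypteqj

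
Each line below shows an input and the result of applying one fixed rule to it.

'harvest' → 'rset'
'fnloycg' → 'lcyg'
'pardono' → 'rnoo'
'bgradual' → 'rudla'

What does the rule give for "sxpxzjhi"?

pjzih

The rule is to swap each adjacent pair of characters (1↔2, 3↔4, ...), then delete the first 3 characters.
On "sxpxzjhi": the first step gives "xsxpjzih", and the second then gives "pjzih".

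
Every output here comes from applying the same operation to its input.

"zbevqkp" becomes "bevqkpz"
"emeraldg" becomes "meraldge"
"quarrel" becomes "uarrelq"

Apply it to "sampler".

Looking at the pairs, the operation is to move the first character to the end.
Doing the same to "sampler": "amplers".

amplers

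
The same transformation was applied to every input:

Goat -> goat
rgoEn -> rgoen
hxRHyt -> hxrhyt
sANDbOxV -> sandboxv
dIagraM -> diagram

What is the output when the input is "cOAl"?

In each case the input is transformed by: convert every letter to lowercase.
"cOAl" → "coal".

coal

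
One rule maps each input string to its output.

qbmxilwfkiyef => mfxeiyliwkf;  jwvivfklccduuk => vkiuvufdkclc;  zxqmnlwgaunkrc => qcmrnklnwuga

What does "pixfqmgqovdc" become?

xcfdqvmogq

Looking at the pairs, the operation is to delete the first 2 characters, then take characters alternately from the front and the back (1st, last, 2nd, 2nd-last, ...).
"pixfqmgqovdc" → "xfqmgqovdc" → "xcfdqvmogq".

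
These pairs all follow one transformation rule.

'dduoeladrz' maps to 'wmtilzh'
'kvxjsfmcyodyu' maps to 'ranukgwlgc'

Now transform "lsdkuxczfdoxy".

Rule — shift every letter 8 places forward in the alphabet (wrapping around), then delete the first 3 characters.
On "lsdkuxczfdoxy": the first step gives "talscfkhnlwfg", and the second then gives "scfkhnlwfg".

scfkhnlwfg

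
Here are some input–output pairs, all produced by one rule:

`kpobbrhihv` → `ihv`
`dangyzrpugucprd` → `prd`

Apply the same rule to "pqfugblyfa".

The rule is to keep only the last 3 characters.
So "pqfugblyfa" becomes "yfa".

yfa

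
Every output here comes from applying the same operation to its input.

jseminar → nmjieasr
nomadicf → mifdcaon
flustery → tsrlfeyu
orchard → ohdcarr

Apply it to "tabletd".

Each output is the input with this applied: sort the characters into reverse alphabetical order, then move the first 2 characters to the end (rotate left by 2).
So "tabletd" becomes "ledbatt".

ledbatt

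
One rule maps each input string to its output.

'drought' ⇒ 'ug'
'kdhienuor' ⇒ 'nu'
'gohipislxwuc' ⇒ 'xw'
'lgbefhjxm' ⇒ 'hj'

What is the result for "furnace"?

na

The rule is to delete the last 2 characters, then keep only the last 2 characters.
Starting from "furnace": after the first operation, "furna"; after the second, "na".
(Check on "lgbefhjxm": → "lgbefhj" → "hj" ✓)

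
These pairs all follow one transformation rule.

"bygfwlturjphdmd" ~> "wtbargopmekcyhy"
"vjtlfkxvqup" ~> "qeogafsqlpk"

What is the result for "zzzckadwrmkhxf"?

Each output is the input with this applied: shift every letter 5 places backward in the alphabet (wrapping around).
On "zzzckadwrmkhxf" that produces "uuuxfvyrmhfcsa".

uuuxfvyrmhfcsa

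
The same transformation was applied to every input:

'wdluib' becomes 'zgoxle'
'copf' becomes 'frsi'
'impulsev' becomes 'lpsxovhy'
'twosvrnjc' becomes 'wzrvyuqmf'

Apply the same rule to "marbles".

In each case the input is transformed by: shift every letter 3 places forward in the alphabet (wrapping around).
On "marbles" that produces "pdueohv".

pdueohv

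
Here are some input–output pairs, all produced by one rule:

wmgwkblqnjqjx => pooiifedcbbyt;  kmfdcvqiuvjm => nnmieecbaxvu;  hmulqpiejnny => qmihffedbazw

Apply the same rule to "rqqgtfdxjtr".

Rule — sort the characters into reverse alphabetical order, then shift every letter 8 places backward in the alphabet (wrapping around).
For "rqqgtfdxjtr", step one produces "xttrrqqjgfd"; step two turns that into "plljjiibyxv".

plljjiibyxv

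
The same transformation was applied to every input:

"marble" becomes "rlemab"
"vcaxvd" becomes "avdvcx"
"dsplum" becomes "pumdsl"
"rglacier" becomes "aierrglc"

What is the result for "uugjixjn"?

Rule — swap the front and back halves of the string, then swap the first and last characters.
On "uugjixjn" that produces "jxjnuugi".

jxjnuugi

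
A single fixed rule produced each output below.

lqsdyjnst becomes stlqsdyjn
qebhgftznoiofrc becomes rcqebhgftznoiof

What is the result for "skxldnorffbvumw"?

Each output is the input with this applied: move the last 2 characters to the front (rotate right by 2).
Doing the same to "skxldnorffbvumw": "mwskxldnorffbvu".

mwskxldnorffbvu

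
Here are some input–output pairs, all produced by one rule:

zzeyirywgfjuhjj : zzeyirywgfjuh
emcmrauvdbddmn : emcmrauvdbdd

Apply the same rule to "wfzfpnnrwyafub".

The transformation: delete the last 2 characters.
For "wfzfpnnrwyafub" the result is "wfzfpnnrwyaf".

wfzfpnnrwyaf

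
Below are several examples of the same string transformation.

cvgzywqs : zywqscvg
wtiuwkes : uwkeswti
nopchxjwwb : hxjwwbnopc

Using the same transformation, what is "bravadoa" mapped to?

vadoabra

What's happening: move the last character to the front, then swap the front and back halves of the string.
Applying both steps to "bravadoa": "abravado", then "vadoabra".
(Check on "cvgzywqs": → "scvgzywq" → "zywqscvg" ✓)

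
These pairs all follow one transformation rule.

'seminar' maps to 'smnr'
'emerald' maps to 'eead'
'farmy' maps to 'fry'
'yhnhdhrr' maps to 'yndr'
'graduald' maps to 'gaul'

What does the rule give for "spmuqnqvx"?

The transformation: keep every other character starting from the first (positions 1st, 3rd, 5th, ...).
Doing the same to "spmuqnqvx": "smqqx".

smqqx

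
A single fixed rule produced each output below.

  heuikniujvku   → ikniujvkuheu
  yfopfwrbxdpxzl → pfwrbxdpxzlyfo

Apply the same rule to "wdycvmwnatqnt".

cvmwnatqntwdy

In each case the input is transformed by: move the first 3 characters to the end (rotate left by 3).
"wdycvmwnatqnt" → "cvmwnatqntwdy".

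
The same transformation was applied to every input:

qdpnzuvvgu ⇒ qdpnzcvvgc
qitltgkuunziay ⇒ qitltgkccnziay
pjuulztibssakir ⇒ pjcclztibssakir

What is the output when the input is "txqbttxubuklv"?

Rule — replace every "u" with "c".
So "txqbttxubuklv" becomes "txqbttxcbcklv".

txqbttxcbcklv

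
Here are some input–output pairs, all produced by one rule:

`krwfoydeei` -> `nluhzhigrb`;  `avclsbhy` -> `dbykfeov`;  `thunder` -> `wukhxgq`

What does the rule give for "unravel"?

The transformation: shift every letter 3 places forward in the alphabet (wrapping around), then take characters alternately from the front and the back (1st, last, 2nd, 2nd-last, ...).
Applying both steps to "unravel": "xqudyho", then "xoqhuyd".

xoqhuyd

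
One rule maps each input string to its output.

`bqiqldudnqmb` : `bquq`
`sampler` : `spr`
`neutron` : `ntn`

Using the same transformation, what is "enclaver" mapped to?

Rule — keep one character in every 3, starting at position 1 (positions 1st, 4th, 7th, ...).
For "enclaver" the result is "ele".

ele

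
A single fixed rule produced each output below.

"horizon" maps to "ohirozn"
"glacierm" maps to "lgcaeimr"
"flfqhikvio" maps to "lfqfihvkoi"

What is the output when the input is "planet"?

The transformation: swap each adjacent pair of characters (1↔2, 3↔4, ...).
Doing the same to "planet": "lpnate".

lpnate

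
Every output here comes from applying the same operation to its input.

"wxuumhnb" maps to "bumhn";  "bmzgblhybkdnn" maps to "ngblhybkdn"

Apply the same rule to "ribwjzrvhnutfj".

Rule — delete the first 3 characters, then move the last character to the front.
For "ribwjzrvhnutfj", step one produces "wjzrvhnutfj"; step two turns that into "jwjzrvhnutf".

jwjzrvhnutf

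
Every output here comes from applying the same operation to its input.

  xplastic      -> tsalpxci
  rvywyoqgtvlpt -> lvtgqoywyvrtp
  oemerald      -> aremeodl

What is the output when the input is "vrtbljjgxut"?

The pattern: move the last 2 characters to the front (rotate right by 2), then reverse the string.
Working it through for "vrtbljjgxut": intermediate "utvrtbljjgx", final "xgjjlbtrvtu".

xgjjlbtrvtu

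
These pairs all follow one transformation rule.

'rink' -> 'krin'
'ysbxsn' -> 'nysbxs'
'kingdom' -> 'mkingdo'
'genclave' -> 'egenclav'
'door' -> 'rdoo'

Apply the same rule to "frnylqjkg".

Looking at the pairs, the operation is to move the last character to the front.
Doing the same to "frnylqjkg": "gfrnylqjk".

gfrnylqjk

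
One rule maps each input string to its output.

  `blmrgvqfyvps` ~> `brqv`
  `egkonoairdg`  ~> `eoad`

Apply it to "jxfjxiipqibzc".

In each case the input is transformed by: keep one character in every 3, starting at position 1 (positions 1st, 4th, 7th, ...).
So "jxfjxiipqibzc" becomes "jjiic".

jjiic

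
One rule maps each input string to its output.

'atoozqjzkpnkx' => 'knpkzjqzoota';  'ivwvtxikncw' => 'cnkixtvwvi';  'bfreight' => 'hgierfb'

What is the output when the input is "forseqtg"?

tqesrof

In each case the input is transformed by: delete the last character, then reverse the string.
Applying both steps to "forseqtg": "forseqt", then "tqesrof".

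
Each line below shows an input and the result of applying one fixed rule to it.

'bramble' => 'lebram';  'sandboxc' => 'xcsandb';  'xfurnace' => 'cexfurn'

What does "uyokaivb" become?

vbuyoka

Looking at the pairs, the operation is to move the last 2 characters to the front (rotate right by 2), then delete the last character.
"uyokaivb" → "vbuyokai" → "vbuyoka".
(Check on "bramble": → "lebramb" → "lebram" ✓)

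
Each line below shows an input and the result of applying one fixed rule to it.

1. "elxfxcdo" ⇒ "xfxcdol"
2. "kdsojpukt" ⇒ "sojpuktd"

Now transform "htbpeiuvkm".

What's happening: delete the first character, then move the first character to the end.
On "htbpeiuvkm": the first step gives "tbpeiuvkm", and the second then gives "bpeiuvkmt".
(Check on "kdsojpukt": → "dsojpukt" → "sojpuktd" ✓)

bpeiuvkmt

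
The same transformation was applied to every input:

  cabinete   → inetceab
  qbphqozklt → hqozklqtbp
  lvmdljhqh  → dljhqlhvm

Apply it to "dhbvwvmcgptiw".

vwvmcgptidwhb

Looking at the pairs, the operation is to swap the first and last characters, then move the first 3 characters to the end (rotate left by 3).
On "dhbvwvmcgptiw": the first step gives "whbvwvmcgptid", and the second then gives "vwvmcgptidwhb".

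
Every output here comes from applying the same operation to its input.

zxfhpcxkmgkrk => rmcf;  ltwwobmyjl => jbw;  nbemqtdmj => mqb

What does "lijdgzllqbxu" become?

xlgi

Looking at the pairs, the operation is to reverse the string, then keep one character in every 3, starting at position 2 (positions 2nd, 5th, 8th, ...).
So "lijdgzllqbxu" becomes "xlgi".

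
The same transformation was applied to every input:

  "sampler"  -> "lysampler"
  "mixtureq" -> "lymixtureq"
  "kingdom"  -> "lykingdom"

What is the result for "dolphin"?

What's happening: prepend "ly".
Applying that to "dolphin" gives "lydolphin".

lydolphin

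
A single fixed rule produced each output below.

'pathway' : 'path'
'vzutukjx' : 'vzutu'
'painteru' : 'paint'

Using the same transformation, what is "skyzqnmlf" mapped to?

What's happening: delete the last 3 characters.
Doing the same to "skyzqnmlf": "skyzqn".

skyzqn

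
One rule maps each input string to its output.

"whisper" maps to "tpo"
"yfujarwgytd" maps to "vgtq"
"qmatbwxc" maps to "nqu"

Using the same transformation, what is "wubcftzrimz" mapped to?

Looking at the pairs, the operation is to shift every letter 3 places backward in the alphabet (wrapping around), then keep one character in every 3, starting at position 1 (positions 1st, 4th, 7th, ...).
Starting from "wubcftzrimz": after the first operation, "tryzcqwofjw"; after the second, "tzwj".

tzwj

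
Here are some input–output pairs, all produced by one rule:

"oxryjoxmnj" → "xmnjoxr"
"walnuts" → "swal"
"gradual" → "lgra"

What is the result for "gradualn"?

The rule is to move the first 3 characters to the end (rotate left by 3), then delete the first 3 characters.
Applying that to "gradualn" gives "lngra".

lngra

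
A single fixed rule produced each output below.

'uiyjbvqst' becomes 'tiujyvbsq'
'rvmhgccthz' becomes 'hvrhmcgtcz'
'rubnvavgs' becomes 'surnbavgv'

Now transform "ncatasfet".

In each case the input is transformed by: swap each adjacent pair of characters (1↔2, 3↔4, ...), then move the last character to the front.
On "ncatasfet": the first step gives "cntasaeft", and the second then gives "tcntasaef".
(Check on "rvmhgccthz": → "vrhmcgtczh" → "hvrhmcgtcz" ✓)

tcntasaef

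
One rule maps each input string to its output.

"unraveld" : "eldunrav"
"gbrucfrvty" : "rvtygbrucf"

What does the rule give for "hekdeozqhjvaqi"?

The pattern: swap the front and back halves of the string, then move the first character to the end.
"hekdeozqhjvaqi" → "qhjvaqihekdeoz" → "hjvaqihekdeozq".

hjvaqihekdeozq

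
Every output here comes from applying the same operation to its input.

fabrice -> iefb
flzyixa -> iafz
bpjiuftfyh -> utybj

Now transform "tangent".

The rule is to keep every other character starting from the first (positions 1st, 3rd, 5th, ...), then move the first 2 characters to the end (rotate left by 2).
For "tangent" the result is "ettn".

ettn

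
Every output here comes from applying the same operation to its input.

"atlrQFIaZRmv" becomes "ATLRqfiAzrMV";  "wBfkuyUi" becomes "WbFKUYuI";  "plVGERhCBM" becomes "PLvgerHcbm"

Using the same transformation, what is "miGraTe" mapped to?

In each case the input is transformed by: flip the case of every letter.
So "miGraTe" becomes "MIgRAtE".

MIgRAtE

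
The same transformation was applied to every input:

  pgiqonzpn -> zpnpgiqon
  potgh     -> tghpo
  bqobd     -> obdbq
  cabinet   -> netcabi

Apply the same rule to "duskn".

skndu

Rule — move the last 3 characters to the front (rotate right by 3).
Doing the same to "duskn": "skndu".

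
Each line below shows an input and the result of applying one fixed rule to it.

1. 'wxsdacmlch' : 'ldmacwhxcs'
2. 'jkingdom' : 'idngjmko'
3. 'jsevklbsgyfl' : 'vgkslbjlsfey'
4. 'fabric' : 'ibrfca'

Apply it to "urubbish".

Rule — take characters alternately from the front and the back (1st, last, 2nd, 2nd-last, ...), then swap the front and back halves of the string.
On "urubbish": the first step gives "uhrsuibb", and the second then gives "uibbuhrs".

uibbuhrs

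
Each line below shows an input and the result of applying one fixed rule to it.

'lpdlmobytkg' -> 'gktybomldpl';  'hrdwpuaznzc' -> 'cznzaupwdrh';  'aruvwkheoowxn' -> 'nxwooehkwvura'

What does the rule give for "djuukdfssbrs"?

srbssfdkuujd

Rule — reverse the string.
Applying that to "djuukdfssbrs" gives "srbssfdkuujd".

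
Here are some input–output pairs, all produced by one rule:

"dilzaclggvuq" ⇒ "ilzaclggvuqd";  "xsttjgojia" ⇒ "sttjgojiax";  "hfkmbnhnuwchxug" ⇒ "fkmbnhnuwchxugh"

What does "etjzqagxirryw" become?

Looking at the pairs, the operation is to move the first character to the end.
Applying that to "etjzqagxirryw" gives "tjzqagxirrywe".

tjzqagxirrywe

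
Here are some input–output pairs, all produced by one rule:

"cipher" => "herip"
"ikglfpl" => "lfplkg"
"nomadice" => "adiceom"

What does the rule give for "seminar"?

inarem

What's happening: delete the first character, then move the first 2 characters to the end (rotate left by 2).
"seminar" → "inarem".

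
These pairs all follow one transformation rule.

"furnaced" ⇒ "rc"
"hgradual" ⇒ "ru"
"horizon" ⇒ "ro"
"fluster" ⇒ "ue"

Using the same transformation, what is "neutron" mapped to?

uo

Rule — keep one character in every 3, starting at position 3 (positions 3rd, 6th, 9th, ...).
Doing the same to "neutron": "uo".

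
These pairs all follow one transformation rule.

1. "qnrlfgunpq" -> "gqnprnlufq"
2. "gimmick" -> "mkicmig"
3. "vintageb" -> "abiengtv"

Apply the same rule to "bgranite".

negtriab

The transformation: take characters alternately from the front and the back (1st, last, 2nd, 2nd-last, ...), then swap the first and last characters.
Applying both steps to "bgranite": "begtrian", then "negtriab".
(Check on "vintageb": → "vbiengta" → "abiengtv" ✓)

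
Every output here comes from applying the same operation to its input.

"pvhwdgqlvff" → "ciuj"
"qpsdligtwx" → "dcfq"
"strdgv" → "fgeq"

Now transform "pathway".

What's happening: shift every letter 13 places forward in the alphabet (wrapping around) — i.e. ROT13, then keep only the first 4 characters.
So "pathway" becomes "cngu".

cngu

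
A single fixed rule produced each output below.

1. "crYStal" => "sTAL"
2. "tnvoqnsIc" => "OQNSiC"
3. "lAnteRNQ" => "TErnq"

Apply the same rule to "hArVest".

vEST

Rule — flip the case of every letter, then delete the first 3 characters.
On "hArVest": the first step gives "HaRvEST", and the second then gives "vEST".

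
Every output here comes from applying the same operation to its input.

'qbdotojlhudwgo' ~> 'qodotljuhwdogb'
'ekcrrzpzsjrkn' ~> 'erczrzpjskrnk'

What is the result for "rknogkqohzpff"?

ronkgoqzhfpfk

The transformation: swap each adjacent pair of characters (1↔2, 3↔4, ...), then move the first character to the end.
Applying that to "rknogkqohzpff" gives "ronkgoqzhfpfk".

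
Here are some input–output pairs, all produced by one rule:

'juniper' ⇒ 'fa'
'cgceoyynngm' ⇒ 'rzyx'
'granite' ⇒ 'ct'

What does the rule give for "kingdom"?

What's happening: shift every letter 11 places forward in the alphabet (wrapping around), then keep one character in every 3, starting at position 2 (positions 2nd, 5th, 8th, ...).
Applying both steps to "kingdom": "vtyrozx", then "to".

to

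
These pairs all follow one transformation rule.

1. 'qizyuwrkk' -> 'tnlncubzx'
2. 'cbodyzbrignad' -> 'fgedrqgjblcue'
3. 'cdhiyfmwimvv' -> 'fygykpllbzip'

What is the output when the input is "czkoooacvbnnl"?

focqnqreryrfd

Rule — shift every letter 3 places forward in the alphabet (wrapping around), then take characters alternately from the front and the back (1st, last, 2nd, 2nd-last, ...).
On "czkoooacvbnnl": the first step gives "fcnrrrdfyeqqo", and the second then gives "focqnqreryrfd".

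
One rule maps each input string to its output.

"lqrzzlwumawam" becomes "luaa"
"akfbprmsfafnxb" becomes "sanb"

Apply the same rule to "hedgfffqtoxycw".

qoyw

Rule — keep every other character starting from the second (positions 2nd, 4th, 6th, ...), then keep only the last 4 characters.
"hedgfffqtoxycw" → "qoyw".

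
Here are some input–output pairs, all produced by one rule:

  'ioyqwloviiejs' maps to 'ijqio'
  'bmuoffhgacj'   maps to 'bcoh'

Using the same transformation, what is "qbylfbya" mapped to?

Looking at the pairs, the operation is to take characters alternately from the front and the back (1st, last, 2nd, 2nd-last, ...), then keep one character in every 3, starting at position 1 (positions 1st, 4th, 7th, ...).
"qbylfbya" → "qabyyblf" → "qyl".

qyl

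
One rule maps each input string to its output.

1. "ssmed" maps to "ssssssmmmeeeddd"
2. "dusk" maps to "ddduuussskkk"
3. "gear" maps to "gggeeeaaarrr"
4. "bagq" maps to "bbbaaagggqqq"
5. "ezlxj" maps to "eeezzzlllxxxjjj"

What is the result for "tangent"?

tttaaannngggeeennnttt

In each case the input is transformed by: repeat every character 3 times.
"tangent" → "tttaaannngggeeennnttt".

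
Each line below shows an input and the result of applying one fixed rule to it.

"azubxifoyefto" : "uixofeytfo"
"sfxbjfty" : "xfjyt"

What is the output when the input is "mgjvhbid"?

jbhdi

In each case the input is transformed by: swap each adjacent pair of characters (1↔2, 3↔4, ...), then delete the first 3 characters.
Applying both steps to "mgjvhbid": "gmvjbhdi", then "jbhdi".
(Check on "azubxifoyefto": → "zabuixofeytfo" → "uixofeytfo" ✓)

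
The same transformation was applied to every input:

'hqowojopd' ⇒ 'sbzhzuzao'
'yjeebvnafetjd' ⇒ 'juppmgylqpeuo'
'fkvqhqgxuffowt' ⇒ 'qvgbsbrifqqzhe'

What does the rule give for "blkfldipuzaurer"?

mwvqwotafklfcpc

Each output is the input with this applied: shift every letter 11 places forward in the alphabet (wrapping around).
For "blkfldipuzaurer" the result is "mwvqwotafklfcpc".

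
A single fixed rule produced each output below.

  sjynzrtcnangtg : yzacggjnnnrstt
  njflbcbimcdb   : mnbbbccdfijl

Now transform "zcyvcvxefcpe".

The transformation: sort the characters into alphabetical order, then move the last 2 characters to the front (rotate right by 2).
Applying that to "zcyvcvxefcpe" gives "yzccceefpvvx".

yzccceefpvvx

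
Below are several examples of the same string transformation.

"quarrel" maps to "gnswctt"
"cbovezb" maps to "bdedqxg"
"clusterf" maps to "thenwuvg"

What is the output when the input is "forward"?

tfhqtyc

Each output is the input with this applied: move the last 2 characters to the front (rotate right by 2), then shift every letter 2 places forward in the alphabet (wrapping around).
Applying both steps to "forward": "rdforwa", then "tfhqtyc".
(Check on "clusterf": → "rfcluste" → "thenwuvg" ✓)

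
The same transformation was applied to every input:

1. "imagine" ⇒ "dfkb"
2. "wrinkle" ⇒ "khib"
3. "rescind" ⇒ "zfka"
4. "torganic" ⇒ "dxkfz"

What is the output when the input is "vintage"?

qxdb

Rule — shift every letter 3 places backward in the alphabet (wrapping around), then delete the first 3 characters.
"vintage" → "sfkqxdb" → "qxdb".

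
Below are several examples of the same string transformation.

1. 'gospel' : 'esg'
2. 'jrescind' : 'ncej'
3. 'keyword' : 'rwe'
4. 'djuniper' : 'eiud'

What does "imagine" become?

Each output is the input with this applied: reverse the string, then keep every other character starting from the second (positions 2nd, 4th, 6th, ...).
For "imagine", step one produces "enigami"; step two turns that into "ngm".

ngm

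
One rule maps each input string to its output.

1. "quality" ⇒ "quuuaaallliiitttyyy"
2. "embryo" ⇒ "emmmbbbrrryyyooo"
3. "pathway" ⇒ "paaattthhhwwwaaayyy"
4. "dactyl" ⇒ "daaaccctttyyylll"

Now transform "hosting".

What's happening: repeat every character 3 times, then delete the first 2 characters.
Working it through for "hosting": intermediate "hhhooossstttiiinnnggg", final "hooossstttiiinnnggg".

hooossstttiiinnnggg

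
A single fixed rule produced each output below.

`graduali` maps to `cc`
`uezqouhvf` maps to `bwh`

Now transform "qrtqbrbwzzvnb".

The rule is to keep one character in every 3, starting at position 3 (positions 3rd, 6th, 9th, ...), then shift every letter 2 places forward in the alphabet (wrapping around).
"qrtqbrbwzzvnb" → "trzn" → "vtbp".

vtbp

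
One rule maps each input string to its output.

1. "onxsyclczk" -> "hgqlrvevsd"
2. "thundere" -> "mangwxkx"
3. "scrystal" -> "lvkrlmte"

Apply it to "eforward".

xyhkptkw

Rule — shift every letter 7 places backward in the alphabet (wrapping around).
On "eforward" that produces "xyhkptkw".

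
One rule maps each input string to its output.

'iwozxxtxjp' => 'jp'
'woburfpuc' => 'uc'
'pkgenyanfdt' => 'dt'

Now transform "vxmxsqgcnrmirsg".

sg

Looking at the pairs, the operation is to keep only the last 2 characters.
"vxmxsqgcnrmirsg" → "sg".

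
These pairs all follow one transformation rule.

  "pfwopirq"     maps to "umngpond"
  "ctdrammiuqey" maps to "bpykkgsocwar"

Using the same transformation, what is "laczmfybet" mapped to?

axkdwzcrjy

In each case the input is transformed by: move the first 2 characters to the end (rotate left by 2), then shift every letter 2 places backward in the alphabet (wrapping around).
Applying that to "laczmfybet" gives "axkdwzcrjy".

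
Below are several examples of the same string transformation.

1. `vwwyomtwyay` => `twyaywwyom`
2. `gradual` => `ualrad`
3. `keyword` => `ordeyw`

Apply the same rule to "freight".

ghtrei

Each output is the input with this applied: delete the first character, then swap the front and back halves of the string.
On "freight": the first step gives "reight", and the second then gives "ghtrei".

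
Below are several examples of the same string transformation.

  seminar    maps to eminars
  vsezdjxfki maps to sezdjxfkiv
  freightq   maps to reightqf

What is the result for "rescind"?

In each case the input is transformed by: move the first character to the end.
For "rescind" the result is "escindr".

escindr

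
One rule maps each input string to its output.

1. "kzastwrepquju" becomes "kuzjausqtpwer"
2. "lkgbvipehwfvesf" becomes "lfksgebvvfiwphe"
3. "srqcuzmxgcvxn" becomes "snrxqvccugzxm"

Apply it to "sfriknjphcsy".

In each case the input is transformed by: take characters alternately from the front and the back (1st, last, 2nd, 2nd-last, ...).
For "sfriknjphcsy" the result is "syfsrcihkpnj".

syfsrcihkpnj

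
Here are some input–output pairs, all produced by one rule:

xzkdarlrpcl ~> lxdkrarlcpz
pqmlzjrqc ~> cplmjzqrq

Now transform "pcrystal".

Each output is the input with this applied: swap each adjacent pair of characters (1↔2, 3↔4, ...), then swap the first and last characters.
Applying both steps to "pcrystal": "cpyrtsla", then "apyrtslc".

apyrtslc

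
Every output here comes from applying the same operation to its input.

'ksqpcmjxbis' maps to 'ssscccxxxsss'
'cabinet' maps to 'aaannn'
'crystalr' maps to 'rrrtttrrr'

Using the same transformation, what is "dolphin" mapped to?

The transformation: keep one character in every 3, starting at position 2 (positions 2nd, 5th, 8th, ...), then repeat every character 3 times.
Starting from "dolphin": after the first operation, "oh"; after the second, "ooohhh".

ooohhh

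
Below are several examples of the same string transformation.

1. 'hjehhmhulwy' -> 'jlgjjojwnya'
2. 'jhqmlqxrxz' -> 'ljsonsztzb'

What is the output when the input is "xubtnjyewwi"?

Each output is the input with this applied: shift every letter 2 places forward in the alphabet (wrapping around).
For "xubtnjyewwi" the result is "zwdvplagyyk".

zwdvplagyyk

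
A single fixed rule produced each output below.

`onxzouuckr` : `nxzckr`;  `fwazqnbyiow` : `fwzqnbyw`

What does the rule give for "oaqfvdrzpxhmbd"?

qfvdrzpxhmbd

What's happening: remove every vowel.
Doing the same to "oaqfvdrzpxhmbd": "qfvdrzpxhmbd".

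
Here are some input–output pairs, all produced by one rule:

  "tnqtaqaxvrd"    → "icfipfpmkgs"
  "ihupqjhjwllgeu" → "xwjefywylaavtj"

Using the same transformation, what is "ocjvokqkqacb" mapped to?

The transformation: shift every letter 11 places backward in the alphabet (wrapping around).
For "ocjvokqkqacb" the result is "drykdzfzfprq".

drykdzfzfprq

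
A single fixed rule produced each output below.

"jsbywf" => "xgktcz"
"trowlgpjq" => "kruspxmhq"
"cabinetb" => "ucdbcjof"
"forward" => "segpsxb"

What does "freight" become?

The rule is to move the last 2 characters to the front (rotate right by 2), then shift every letter 1 place forward in the alphabet (wrapping around).
For "freight", step one produces "htfreig"; step two turns that into "iugsfjh".
(Check on "forward": → "rdforwa" → "segpsxb" ✓)

iugsfjh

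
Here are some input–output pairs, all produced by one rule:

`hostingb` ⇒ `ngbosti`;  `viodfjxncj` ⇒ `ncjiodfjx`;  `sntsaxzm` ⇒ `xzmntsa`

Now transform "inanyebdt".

bdtnanye

The transformation: delete the first character, then move the last 3 characters to the front (rotate right by 3).
Doing the same to "inanyebdt": "bdtnanye".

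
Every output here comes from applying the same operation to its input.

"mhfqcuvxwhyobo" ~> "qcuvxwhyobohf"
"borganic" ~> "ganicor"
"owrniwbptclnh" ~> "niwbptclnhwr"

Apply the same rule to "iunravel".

The transformation: delete the first character, then move the first 2 characters to the end (rotate left by 2).
Working it through for "iunravel": intermediate "unravel", final "ravelun".

ravelun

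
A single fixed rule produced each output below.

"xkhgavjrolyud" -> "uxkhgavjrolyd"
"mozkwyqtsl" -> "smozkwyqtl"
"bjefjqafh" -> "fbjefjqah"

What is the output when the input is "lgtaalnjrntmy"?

Rule — move the last character to the front, then swap the first and last characters.
Working it through for "lgtaalnjrntmy": intermediate "ylgtaalnjrntm", final "mlgtaalnjrnty".

mlgtaalnjrnty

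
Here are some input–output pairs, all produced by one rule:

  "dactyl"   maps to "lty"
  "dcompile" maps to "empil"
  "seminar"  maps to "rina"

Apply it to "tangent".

In each case the input is transformed by: delete the first 3 characters, then move the last character to the front.
"tangent" → "gent" → "tgen".

tgen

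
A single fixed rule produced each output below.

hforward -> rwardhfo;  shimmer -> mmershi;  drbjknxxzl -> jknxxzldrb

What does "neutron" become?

tronneu

The transformation: move the first 3 characters to the end (rotate left by 3).
So "neutron" becomes "tronneu".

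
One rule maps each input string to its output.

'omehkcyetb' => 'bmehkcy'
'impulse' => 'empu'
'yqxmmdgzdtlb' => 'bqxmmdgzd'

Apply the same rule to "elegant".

The rule is to swap the first and last characters, then delete the last 3 characters.
"elegant" → "tlegane" → "tleg".

tleg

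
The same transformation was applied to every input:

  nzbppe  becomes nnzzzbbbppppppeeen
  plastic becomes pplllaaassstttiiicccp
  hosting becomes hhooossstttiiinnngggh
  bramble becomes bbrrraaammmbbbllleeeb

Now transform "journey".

Looking at the pairs, the operation is to repeat every character 3 times, then move the first character to the end.
"journey" → "jjjooouuurrrnnneeeyyy" → "jjooouuurrrnnneeeyyyj".

jjooouuurrrnnneeeyyyj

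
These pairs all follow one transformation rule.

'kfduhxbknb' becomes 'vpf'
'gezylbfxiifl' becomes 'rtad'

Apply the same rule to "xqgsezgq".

Rule — shift every letter 8 places backward in the alphabet (wrapping around), then keep one character in every 3, starting at position 3 (positions 3rd, 6th, 9th, ...).
"xqgsezgq" → "piykwryi" → "yr".

yr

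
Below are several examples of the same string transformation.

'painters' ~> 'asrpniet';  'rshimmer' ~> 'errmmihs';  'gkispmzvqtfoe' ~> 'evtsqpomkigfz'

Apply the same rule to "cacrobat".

aroccbat

The rule is to sort the characters into reverse alphabetical order, then swap the first and last characters.
For "cacrobat" the result is "aroccbat".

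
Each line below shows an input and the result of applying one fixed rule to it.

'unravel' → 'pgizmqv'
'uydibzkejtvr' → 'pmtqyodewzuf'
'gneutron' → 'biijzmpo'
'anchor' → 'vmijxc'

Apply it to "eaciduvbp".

zkvwxqdpy

Looking at the pairs, the operation is to take characters alternately from the front and the back (1st, last, 2nd, 2nd-last, ...), then shift every letter 5 places backward in the alphabet (wrapping around).
Applying both steps to "eaciduvbp": "epabcviud", then "zkvwxqdpy".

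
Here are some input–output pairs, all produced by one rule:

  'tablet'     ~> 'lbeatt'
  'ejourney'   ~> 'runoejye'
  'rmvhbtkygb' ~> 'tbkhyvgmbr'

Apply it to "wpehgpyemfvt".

ypegmhfevptw

Each output is the input with this applied: swap the front and back halves of the string, then take characters alternately from the front and the back (1st, last, 2nd, 2nd-last, ...).
Starting from "wpehgpyemfvt": after the first operation, "yemfvtwpehgp"; after the second, "ypegmhfevptw".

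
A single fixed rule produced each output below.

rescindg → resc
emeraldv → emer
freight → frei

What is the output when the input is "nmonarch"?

nmon

Each output is the input with this applied: keep only the first 4 characters.
So "nmonarch" becomes "nmon".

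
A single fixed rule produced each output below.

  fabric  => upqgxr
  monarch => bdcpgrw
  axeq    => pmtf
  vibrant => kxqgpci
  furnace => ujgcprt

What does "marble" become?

bpgqat

Rule — shift every letter 11 places backward in the alphabet (wrapping around).
Applying that to "marble" gives "bpgqat".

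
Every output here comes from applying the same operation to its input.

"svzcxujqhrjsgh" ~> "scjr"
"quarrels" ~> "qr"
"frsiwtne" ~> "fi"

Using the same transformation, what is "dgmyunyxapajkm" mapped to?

The rule is to keep one character in every 3, starting at position 1 (positions 1st, 4th, 7th, ...), then delete the last character.
Applying both steps to "dgmyunyxapajkm": "dyypk", then "dyyp".

dyyp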